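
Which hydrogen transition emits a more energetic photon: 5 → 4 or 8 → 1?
8 → 1

Calculate the energy for each transition:

Transition 5 → 4:
ΔE₁ = |E_4 - E_5| = |-13.6057/4² - (-13.6057/5²)|
ΔE₁ = |-0.85035625000 - (-0.54422800000)| = 0.30612825 eV

Transition 8 → 1:
ΔE₂ = |E_1 - E_8| = |-13.6057/1² - (-13.6057/8²)|
ΔE₂ = |-13.60570000000 - (-0.21258906250)| = 13.39311094 eV

Since 13.39311094 eV > 0.30612825 eV, the transition 8 → 1 emits the more energetic photon.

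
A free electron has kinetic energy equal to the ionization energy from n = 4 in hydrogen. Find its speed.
5.4692e+05 m/s (or 0.182% of c)

The binding energy at n = 4 for hydrogen is:
E_4 = -13.6057/4² = -0.85035625 eV
|E_4| = 0.85035625 eV

Convert to Joules:
KE = 0.85035625 eV × (1.602177 × 10⁻¹⁹ J/eV) = 1.362421e-19 J

Using KE = ½mv²:
v = √(2·KE/m_e)
v = √(2 × 1.362421e-19 J / 9.10938 × 10⁻³¹ kg)
v = 5.4692e+05 m/s

This is approximately 0.182% the speed of light.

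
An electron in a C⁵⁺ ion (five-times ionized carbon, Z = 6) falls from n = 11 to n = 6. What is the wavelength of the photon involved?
129.72127 nm

First, find the transition energy using E_n = -13.6057 Z² / n² eV:
E_11 = -13.6057 × 6² / 11² = -4.047976860 eV
E_6 = -13.6057 × 6² / 6² = -13.605700000 eV

Photon energy: |ΔE| = |E_6 - E_11| = 9.557723140 eV

Convert to wavelength using E = hc/λ with hc = 1239.84 eV·nm:
λ = hc/E = 1239.84 eV·nm / 9.557723140 eV
λ = 129.72127 nm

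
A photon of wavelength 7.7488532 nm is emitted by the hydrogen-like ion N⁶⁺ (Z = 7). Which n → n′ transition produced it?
n = 10 → n = 2

First, find the photon energy from the wavelength (hc = 1239.84 eV·nm):
E = hc/λ = 1239.84 eV·nm / 7.7488532 nm = 160.00303 eV

The energy levels of N⁶⁺ satisfy E_n = -13.6057 × 7² / n² eV, so an emission n_i → n_f releases
ΔE = 13.6057 × 7² × (1/n_f² − 1/n_i²) eV.

Setting ΔE equal to the photon energy:
1/n_f² − 1/n_i² = 160.00303 / (13.6057 × 7²) = 0.24000000

Since 1/n_i² must be positive, we need 1/n_f² > 0.24000000, i.e. n_f ≤ 2. For each allowed n_f, solve n_i = (1/n_f² − 0.24000000)^(−1/2) and check whether it is a whole number:
  n_f = 1: 1/n_i² = 1.00000000 − 0.24000000 = 0.76000000 → n_i = 1.147  (not an integer) ✗
  n_f = 2: 1/n_i² = 0.25000000 − 0.24000000 = 0.01000000 → n_i = 10.000  → integer, n_i = 10 ✓

Only n_f = 2 gives an integer upper level, n_i = 10.

The transition is from n = 10 to n = 2 (emission).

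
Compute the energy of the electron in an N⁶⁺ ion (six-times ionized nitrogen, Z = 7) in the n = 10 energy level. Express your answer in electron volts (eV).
-6.666793 eV

The energy levels of a hydrogen-like atom are given by:
E_n = -13.6057 Z² / n² eV  (with Z = 7 for N⁶⁺)

For n = 10:
E_10 = -13.6057 × 7² / 10²
E_10 = -13.6057 × 49 / 100
E_10 = -6.666793 eV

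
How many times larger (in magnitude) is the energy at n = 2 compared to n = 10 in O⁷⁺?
25.0000

Using E_n = -13.6057 Z² / n² eV with Z = 8:

E_2 = -13.6057 × 8² / 2² = -870.7648 / 4 = -217.6912000000 eV
E_10 = -13.6057 × 8² / 10² = -870.7648 / 100 = -8.7076480000 eV

The ratio is:
E_2/E_10 = (-217.6912000000) / (-8.7076480000)
E_2/E_10 = (-870.7648/4) / (-870.7648/100)
E_2/E_10 = 100/4
E_2/E_10 = 25.0000
(Note: the Z² factors cancel in the ratio.)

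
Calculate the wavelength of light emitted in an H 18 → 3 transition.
843.5712 nm

First, find the transition energy using E_n = -13.6057 / n² eV:
E_18 = -13.6057 / 18² = -0.04199290 eV
E_3 = -13.6057 / 3² = -1.51174444 eV

Photon energy: |ΔE| = |E_3 - E_18| = 1.46975154 eV

Convert to wavelength using E = hc/λ with hc = 1239.84 eV·nm:
λ = hc/E = 1239.84 eV·nm / 1.46975154 eV
λ = 843.5712 nm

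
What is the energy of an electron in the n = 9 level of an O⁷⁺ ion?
-10.750183 eV

For hydrogen-like ions, the energy levels scale with Z²:
E_n = -13.6057 Z² / n² eV

For O⁷⁺ (Z = 8) at n = 9:
E_9 = -13.6057 × 8² / 9²
E_9 = -13.6057 × 64 / 81
E_9 = -870.7648 / 81
E_9 = -10.750183 eV

The energy is 64 times more negative than hydrogen at the same n due to the stronger nuclear charge.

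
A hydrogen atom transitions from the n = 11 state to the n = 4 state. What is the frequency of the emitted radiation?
1.78e+14 Hz

First, find the transition energy:
E_11 = -13.6057 / 11² = -0.112444 eV
E_4 = -13.6057 / 4² = -0.850356 eV
|ΔE| = |E_4 - E_11| = 0.737912 eV

Convert to Joules: E = 0.737912 eV × (1.602177 × 10⁻¹⁹ J/eV) = 1.1823e-19 J

Using E = hf:
f = E/h = 1.1823e-19 J / (6.62607 × 10⁻³⁴ J·s)
f = 1.78e+14 Hz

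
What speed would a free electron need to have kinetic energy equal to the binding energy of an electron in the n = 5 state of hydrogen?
4.375e+05 m/s (or 0.14595% of c)

The binding energy at n = 5 for hydrogen is:
E_5 = -13.6057/5² = -0.5442280 eV
|E_5| = 0.5442280 eV

Convert to Joules:
KE = 0.5442280 eV × (1.602177 × 10⁻¹⁹ J/eV) = 8.71950e-20 J

Using KE = ½mv²:
v = √(2·KE/m_e)
v = √(2 × 8.71950e-20 J / 9.10938 × 10⁻³¹ kg)
v = 4.375e+05 m/s

This is approximately 0.14595% the speed of light.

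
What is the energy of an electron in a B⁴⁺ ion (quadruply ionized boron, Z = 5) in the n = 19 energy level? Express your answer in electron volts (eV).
-0.942 eV

The energy levels of a hydrogen-like atom are given by:
E_n = -13.6057 Z² / n² eV  (with Z = 5 for B⁴⁺)

For n = 19:
E_19 = -13.6057 × 5² / 19²
E_19 = -13.6057 × 25 / 361
E_19 = -0.942 eV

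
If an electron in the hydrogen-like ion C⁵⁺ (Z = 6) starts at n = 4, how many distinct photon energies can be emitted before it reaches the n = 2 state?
3

The electron can occupy levels n = 2, 3, ..., 4 during de-excitation — that is m = 4 - 2 + 1 = 3 distinct levels.

The number of distinct spectral lines equals the number of ways to choose 2 of these m levels (each pair gives one possible emission transition):

Number of lines = m(m-1)/2 = 3×2/2 = 3

These correspond to all possible transitions between the 3 levels:
4 → 3, 4 → 2, 3 → 2

Each transition produces a photon with a unique energy (and thus wavelength). This count does not depend on Z.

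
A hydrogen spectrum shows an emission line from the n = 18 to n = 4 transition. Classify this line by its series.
Brackett series

The spectral series in hydrogen are named based on the final (lower) energy level:
- Lyman series: n_final = 1 (ultraviolet)
- Balmer series: n_final = 2 (visible/near-UV)
- Paschen series: n_final = 3 (infrared)
- Brackett series: n_final = 4 (infrared)
- Pfund series: n_final = 5 (far infrared)

Since this transition ends at n = 4, it belongs to the Brackett series.

For reference, this 18 → 4 line has photon energy
ΔE = 13.6057 eV × (1/4² - 1/18²) = 0.808363349 eV,
corresponding to wavelength λ = hc/ΔE = 1239.84 eV·nm / 0.808363349 eV = 1533.766 nm in the infrared region.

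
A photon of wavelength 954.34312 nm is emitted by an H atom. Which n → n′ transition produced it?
n = 8 → n = 3

First, find the photon energy from the wavelength (hc = 1239.84 eV·nm):
E = hc/λ = 1239.84 eV·nm / 954.34312 nm = 1.2991554 eV

The energy levels of hydrogen satisfy E_n = -13.6057 / n² eV, so an emission n_i → n_f releases
ΔE = 13.6057 × (1/n_f² − 1/n_i²) eV.

Setting ΔE equal to the photon energy:
1/n_f² − 1/n_i² = 1.2991554 / 13.6057 = 0.095486112

Since 1/n_i² must be positive, we need 1/n_f² > 0.095486112, i.e. n_f ≤ 3. For each allowed n_f, solve n_i = (1/n_f² − 0.095486112)^(−1/2) and check whether it is a whole number:
  n_f = 1: 1/n_i² = 1.000000000 − 0.095486112 = 0.904513888 → n_i = 1.051  (not an integer) ✗
  n_f = 2: 1/n_i² = 0.250000000 − 0.095486112 = 0.154513888 → n_i = 2.544  (not an integer) ✗
  n_f = 3: 1/n_i² = 0.111111111 − 0.095486112 = 0.015624999 → n_i = 8.000  → integer, n_i = 8 ✓

Only n_f = 3 gives an integer upper level, n_i = 8.

The transition is from n = 8 to n = 3 (emission).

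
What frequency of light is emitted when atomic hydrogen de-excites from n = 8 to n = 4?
1.5421e+14 Hz

First, find the transition energy:
E_8 = -13.6057 / 8² = -0.21258906 eV
E_4 = -13.6057 / 4² = -0.85035625 eV
|ΔE| = |E_4 - E_8| = 0.63776719 eV

Convert to Joules: E = 0.63776719 eV × (1.602177 × 10⁻¹⁹ J/eV) = 1.021816e-19 J

Using E = hf:
f = E/h = 1.021816e-19 J / (6.62607 × 10⁻³⁴ J·s)
f = 1.5421e+14 Hz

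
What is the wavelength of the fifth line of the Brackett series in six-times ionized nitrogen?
37.08 nm

The lines of a series are numbered from the longest wavelength (smallest ΔE) outward; the fifth line is the transition from n = n_f + 5 to n_f.
The Brackett series has all transitions ending at n_f = 4.

For N⁶⁺ (Z = 7), the fifth line (ε-line) is the jump from n = 9 to n = 4:
E_9 = -13.6057 × 7² / 9² = -8.2306 eV
E_4 = -13.6057 × 7² / 4² = -41.6675 eV
ΔE = E_9 - E_4 = 33.4369 eV

λ = hc/E = 1239.84 eV·nm / 33.4369 eV
λ = 37.08 nm

This is the ε-line of the Brackett series in N⁶⁺.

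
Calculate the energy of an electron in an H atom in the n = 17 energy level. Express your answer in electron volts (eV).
-0.047079 eV

The energy levels of a hydrogen-like atom are given by:
E_n = -13.6057 eV / n²

For n = 17:
E_17 = -13.6057 eV / 17²
E_17 = -13.6057 eV / 289
E_17 = -0.047079 eV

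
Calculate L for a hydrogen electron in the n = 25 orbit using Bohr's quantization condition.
2.64e-33 J·s (or 25ℏ)

In the Bohr model, angular momentum is quantized:
L = nℏ

where ℏ = h/(2π) = 1.0546e-34 J·s

For n = 25:
L = 25 × 1.0546e-34 J·s
L = 2.64e-33 J·s

This can also be written as L = 25ℏ.
The angular momentum is an integer multiple of the reduced Planck constant.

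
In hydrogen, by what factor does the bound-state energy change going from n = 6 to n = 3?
4.00000

Using E_n = -13.6057 Z² / n² eV with Z = 1:

E_3 = -13.6057 / 3² = -13.6057 / 9 = -1.51174444444 eV
E_6 = -13.6057 / 6² = -13.6057 / 36 = -0.37793611111 eV

The ratio is:
E_3/E_6 = (-1.51174444444) / (-0.37793611111)
E_3/E_6 = (-13.6057/9) / (-13.6057/36)
E_3/E_6 = 36/9
E_3/E_6 = 4.00000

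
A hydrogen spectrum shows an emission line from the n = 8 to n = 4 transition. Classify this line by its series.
Brackett series

The spectral series in hydrogen are named based on the final (lower) energy level:
- Lyman series: n_final = 1 (ultraviolet)
- Balmer series: n_final = 2 (visible/near-UV)
- Paschen series: n_final = 3 (infrared)
- Brackett series: n_final = 4 (infrared)
- Pfund series: n_final = 5 (far infrared)

Since this transition ends at n = 4, it belongs to the Brackett series.

For reference, this 8 → 4 line has photon energy
ΔE = 13.6057 eV × (1/4² - 1/8²) = 0.637767188 eV,
corresponding to wavelength λ = hc/ΔE = 1239.84 eV·nm / 0.637767188 eV = 1944.032 nm in the infrared region.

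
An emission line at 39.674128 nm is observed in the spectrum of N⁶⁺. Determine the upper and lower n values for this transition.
n = 8 → n = 4

First, find the photon energy from the wavelength (hc = 1239.84 eV·nm):
E = hc/λ = 1239.84 eV·nm / 39.674128 nm = 31.250592 eV

The energy levels of N⁶⁺ satisfy E_n = -13.6057 × 7² / n² eV, so an emission n_i → n_f releases
ΔE = 13.6057 × 7² × (1/n_f² − 1/n_i²) eV.

Setting ΔE equal to the photon energy:
1/n_f² − 1/n_i² = 31.250592 / (13.6057 × 7²) = 0.046875000

Since 1/n_i² must be positive, we need 1/n_f² > 0.046875000, i.e. n_f ≤ 4. For each allowed n_f, solve n_i = (1/n_f² − 0.046875000)^(−1/2) and check whether it is a whole number:
  n_f = 1: 1/n_i² = 1.000000000 − 0.046875000 = 0.953125000 → n_i = 1.024  (not an integer) ✗
  n_f = 2: 1/n_i² = 0.250000000 − 0.046875000 = 0.203125000 → n_i = 2.219  (not an integer) ✗
  n_f = 3: 1/n_i² = 0.111111111 − 0.046875000 = 0.064236111 → n_i = 3.946  (not an integer) ✗
  n_f = 4: 1/n_i² = 0.062500000 − 0.046875000 = 0.015625000 → n_i = 8.000  → integer, n_i = 8 ✓

Only n_f = 4 gives an integer upper level, n_i = 8.

The transition is from n = 8 to n = 4 (emission).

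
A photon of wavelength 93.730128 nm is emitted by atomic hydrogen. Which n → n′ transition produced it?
n = 6 → n = 1

First, find the photon energy from the wavelength (hc = 1239.84 eV·nm):
E = hc/λ = 1239.84 eV·nm / 93.730128 nm = 13.227764 eV

The energy levels of hydrogen satisfy E_n = -13.6057 / n² eV, so an emission n_i → n_f releases
ΔE = 13.6057 × (1/n_f² − 1/n_i²) eV.

Setting ΔE equal to the photon energy:
1/n_f² − 1/n_i² = 13.227764 / 13.6057 = 0.97222223

Since 1/n_i² must be positive, we need 1/n_f² > 0.97222223, i.e. n_f ≤ 1. For each allowed n_f, solve n_i = (1/n_f² − 0.97222223)^(−1/2) and check whether it is a whole number:
  n_f = 1: 1/n_i² = 1.00000000 − 0.97222223 = 0.02777777 → n_i = 6.000  → integer, n_i = 6 ✓

Only n_f = 1 gives an integer upper level, n_i = 6.

The transition is from n = 6 to n = 1 (emission).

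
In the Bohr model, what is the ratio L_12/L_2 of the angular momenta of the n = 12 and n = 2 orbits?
6.0000

In the Bohr model, L_n = nℏ, so the ratio is purely the ratio of quantum numbers:

L_12/L_2 = 12ℏ / 2ℏ = 12/2 = 6.0000

The angular momentum scales linearly with n.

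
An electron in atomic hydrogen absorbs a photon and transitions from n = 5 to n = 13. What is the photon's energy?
0.463721 eV

The energy levels of a hydrogen-like atom are E_n = -13.6057 eV / n².

Energy at n = 5: E_5 = -13.6057 / 5² = -0.544228000 eV
Energy at n = 13: E_13 = -13.6057 / 13² = -0.080507101 eV

The excitation energy is the difference:
ΔE = E_13 - E_5
ΔE = -0.080507101 - (-0.544228000)
ΔE = 0.463721 eV

Since this is positive, energy must be absorbed (photon absorption).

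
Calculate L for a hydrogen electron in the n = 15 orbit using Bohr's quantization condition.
1.5819e-33 J·s (or 15ℏ)

In the Bohr model, angular momentum is quantized:
L = nℏ

where ℏ = h/(2π) = 1.054572e-34 J·s

For n = 15:
L = 15 × 1.054572e-34 J·s
L = 1.5819e-33 J·s

This can also be written as L = 15ℏ.
The angular momentum is an integer multiple of the reduced Planck constant.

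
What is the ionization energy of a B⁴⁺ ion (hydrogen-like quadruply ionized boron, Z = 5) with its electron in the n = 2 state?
85.035625 eV

The ionization energy is the energy needed to remove the electron completely (n → ∞).

For a hydrogen-like ion with Z = 5, E_n = -13.6057 Z² / n² eV.

At n = 2: E_2 = -13.6057 × 5² / 2² = -85.035625000 eV
At n = ∞: E_∞ = 0 eV

Ionization energy = E_∞ - E_2 = 0 - (-85.035625000) = 85.035625000 eV
Ionization energy ≈ 85.035625 eV

This is also called the binding energy of the electron in state n = 2.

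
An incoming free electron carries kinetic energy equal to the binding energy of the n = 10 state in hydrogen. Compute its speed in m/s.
2.18769e+05 m/s (or 0.0730% of c)

The binding energy at n = 10 for hydrogen is:
E_10 = -13.6057/10² = -0.136057000 eV
|E_10| = 0.136057000 eV

Convert to Joules:
KE = 0.136057000 eV × (1.602177 × 10⁻¹⁹ J/eV) = 2.1798740e-20 J

Using KE = ½mv²:
v = √(2·KE/m_e)
v = √(2 × 2.1798740e-20 J / 9.10938 × 10⁻³¹ kg)
v = 2.18769e+05 m/s

This is approximately 0.0730% the speed of light.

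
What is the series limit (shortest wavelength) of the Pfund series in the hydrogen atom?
2278.16 nm

The series limit corresponds to the transition from n = ∞ to n = 5.
This is the highest energy (shortest wavelength) transition in the Pfund series.

E_∞ = 0 eV
E_5 = -13.6057 / 5² = -0.54422800 eV

Energy at series limit:
ΔE = E_∞ - E_5 = 0 - (-0.54422800) = 0.54422800 eV
λ = hc/E = 1239.84 eV·nm / 0.54422800 eV = 2278.16 nm

This energy equals the ionization energy from the n = 5 state of hydrogen.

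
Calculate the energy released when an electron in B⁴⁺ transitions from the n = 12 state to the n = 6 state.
7.086302 eV

The energy levels are E_n = -13.6057 Z² eV / n².

Energy at n = 12: E_12 = -13.6057 × 5² / 12² = -2.362100694 eV
Energy at n = 6: E_6 = -13.6057 × 5² / 6² = -9.448402778 eV

For emission (electron falling to lower state), the photon energy is:
E_photon = E_12 - E_6 = |-2.362100694 - (-9.448402778)|
E_photon = 7.086302 eV

This energy is carried away by the emitted photon.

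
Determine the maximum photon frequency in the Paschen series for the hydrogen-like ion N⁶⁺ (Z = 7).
1.791e+16 Hz

The series limit corresponds to the transition from n = ∞ to n = 3.
This is the highest energy (shortest wavelength) transition in the Paschen series.

E_∞ = 0 eV
E_3 = -13.6057 × 7² / 3² = -74.075478 eV

Energy at series limit:
ΔE = E_∞ - E_3 = 0 - (-74.075478) = 74.075478 eV
E = 74.075478 eV × (1.602177 × 10⁻¹⁹ J/eV) = 1.18682e-17 J
f = E/h = 1.18682e-17 J / (6.62607 × 10⁻³⁴ J·s) = 1.791e+16 Hz

This energy equals the ionization energy from the n = 3 state of N⁶⁺.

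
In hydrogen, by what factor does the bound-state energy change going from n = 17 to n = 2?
72.25

Using E_n = -13.6057 Z² / n² eV with Z = 1:

E_2 = -13.6057 / 2² = -13.6057 / 4 = -3.40142500 eV
E_17 = -13.6057 / 17² = -13.6057 / 289 = -0.04707855 eV

The ratio is:
E_2/E_17 = (-3.40142500) / (-0.04707855)
E_2/E_17 = (-13.6057/4) / (-13.6057/289)
E_2/E_17 = 289/4
E_2/E_17 = 72.25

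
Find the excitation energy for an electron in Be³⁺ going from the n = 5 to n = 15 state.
7.74013 eV

The energy levels of a hydrogen-like atom are E_n = -13.6057 Z² eV / n².

Energy at n = 5: E_5 = -13.6057 × 4² / 5² = -8.70764800 eV
Energy at n = 15: E_15 = -13.6057 × 4² / 15² = -0.96751644 eV

The excitation energy is the difference:
ΔE = E_15 - E_5
ΔE = -0.96751644 - (-8.70764800)
ΔE = 7.74013 eV

Since this is positive, energy must be absorbed (photon absorption).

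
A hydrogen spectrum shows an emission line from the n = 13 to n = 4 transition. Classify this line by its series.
Brackett series

The spectral series in hydrogen are named based on the final (lower) energy level:
- Lyman series: n_final = 1 (ultraviolet)
- Balmer series: n_final = 2 (visible/near-UV)
- Paschen series: n_final = 3 (infrared)
- Brackett series: n_final = 4 (infrared)
- Pfund series: n_final = 5 (far infrared)

Since this transition ends at n = 4, it belongs to the Brackett series.

For reference, this 13 → 4 line has photon energy
ΔE = 13.6057 eV × (1/4² - 1/13²) = 0.769849149 eV,
corresponding to wavelength λ = hc/ΔE = 1239.84 eV·nm / 0.769849149 eV = 1610.497 nm in the infrared region.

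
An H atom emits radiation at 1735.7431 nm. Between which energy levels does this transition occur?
n = 10 → n = 4

First, find the photon energy from the wavelength (hc = 1239.84 eV·nm):
E = hc/λ = 1239.84 eV·nm / 1735.7431 nm = 0.71429925 eV

The energy levels of hydrogen satisfy E_n = -13.6057 / n² eV, so an emission n_i → n_f releases
ΔE = 13.6057 × (1/n_f² − 1/n_i²) eV.

Setting ΔE equal to the photon energy:
1/n_f² − 1/n_i² = 0.71429925 / 13.6057 = 0.052500000

Since 1/n_i² must be positive, we need 1/n_f² > 0.052500000, i.e. n_f ≤ 4. For each allowed n_f, solve n_i = (1/n_f² − 0.052500000)^(−1/2) and check whether it is a whole number:
  n_f = 1: 1/n_i² = 1.000000000 − 0.052500000 = 0.947500000 → n_i = 1.027  (not an integer) ✗
  n_f = 2: 1/n_i² = 0.250000000 − 0.052500000 = 0.197500000 → n_i = 2.250  (not an integer) ✗
  n_f = 3: 1/n_i² = 0.111111111 − 0.052500000 = 0.058611111 → n_i = 4.131  (not an integer) ✗
  n_f = 4: 1/n_i² = 0.062500000 − 0.052500000 = 0.010000000 → n_i = 10.000  → integer, n_i = 10 ✓

Only n_f = 4 gives an integer upper level, n_i = 10.

The transition is from n = 10 to n = 4 (emission).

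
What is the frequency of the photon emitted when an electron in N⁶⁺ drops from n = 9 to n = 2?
3.83104e+16 Hz

First, find the transition energy:
E_9 = -13.6057 × 7² / 9² = -8.23060864 eV
E_2 = -13.6057 × 7² / 2² = -166.66982500 eV
|ΔE| = |E_2 - E_9| = 158.43921636 eV

Convert to Joules: E = 158.43921636 eV × (1.602177 × 10⁻¹⁹ J/eV) = 2.5384767e-17 J

Using E = hf:
f = E/h = 2.5384767e-17 J / (6.62607 × 10⁻³⁴ J·s)
f = 3.83104e+16 Hz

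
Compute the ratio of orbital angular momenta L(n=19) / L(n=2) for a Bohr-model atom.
9.50

In the Bohr model, L_n = nℏ, so the ratio is purely the ratio of quantum numbers:

L_19/L_2 = 19ℏ / 2ℏ = 19/2 = 9.50

The angular momentum scales linearly with n.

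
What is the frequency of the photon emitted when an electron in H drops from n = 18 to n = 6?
8.1231e+13 Hz

First, find the transition energy:
E_18 = -13.6057 / 18² = -0.04199290 eV
E_6 = -13.6057 / 6² = -0.37793611 eV
|ΔE| = |E_6 - E_18| = 0.33594321 eV

Convert to Joules: E = 0.33594321 eV × (1.602177 × 10⁻¹⁹ J/eV) = 5.382405e-20 J

Using E = hf:
f = E/h = 5.382405e-20 J / (6.62607 × 10⁻³⁴ J·s)
f = 8.1231e+13 Hz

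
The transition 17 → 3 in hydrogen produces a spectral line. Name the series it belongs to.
Paschen series

The spectral series in hydrogen are named based on the final (lower) energy level:
- Lyman series: n_final = 1 (ultraviolet)
- Balmer series: n_final = 2 (visible/near-UV)
- Paschen series: n_final = 3 (infrared)
- Brackett series: n_final = 4 (infrared)
- Pfund series: n_final = 5 (far infrared)

Since this transition ends at n = 3, it belongs to the Paschen series.

For reference, this 17 → 3 line has photon energy
ΔE = 13.6057 eV × (1/3² - 1/17²) = 1.4646659 eV,
corresponding to wavelength λ = hc/ΔE = 1239.84 eV·nm / 1.4646659 eV = 846.500 nm in the infrared region.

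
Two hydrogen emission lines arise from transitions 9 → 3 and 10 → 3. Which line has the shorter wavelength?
10 → 3

Calculate the energy for each transition:

Transition 9 → 3:
ΔE₁ = |E_3 - E_9| = |-13.6057/3² - (-13.6057/9²)|
ΔE₁ = |-1.5117444444 - (-0.1679716049)| = 1.3437728 eV

Transition 10 → 3:
ΔE₂ = |E_3 - E_10| = |-13.6057/3² - (-13.6057/10²)|
ΔE₂ = |-1.5117444444 - (-0.1360570000)| = 1.3756874 eV

Since 1.3756874 eV > 1.3437728 eV, the transition 10 → 3 emits the more energetic photon.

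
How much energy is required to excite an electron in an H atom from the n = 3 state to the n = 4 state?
0.661 eV

The energy levels of a hydrogen-like atom are E_n = -13.6057 eV / n².

Energy at n = 3: E_3 = -13.6057 / 3² = -1.511744 eV
Energy at n = 4: E_4 = -13.6057 / 4² = -0.850356 eV

The excitation energy is the difference:
ΔE = E_4 - E_3
ΔE = -0.850356 - (-1.511744)
ΔE = 0.661 eV

Since this is positive, energy must be absorbed (photon absorption).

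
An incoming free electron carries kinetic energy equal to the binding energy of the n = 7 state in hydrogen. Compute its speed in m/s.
3.13e+05 m/s (or 0.104% of c)

The binding energy at n = 7 for hydrogen is:
E_7 = -13.6057/7² = -0.277667 eV
|E_7| = 0.277667 eV

Convert to Joules:
KE = 0.277667 eV × (1.602177 × 10⁻¹⁹ J/eV) = 4.4487e-20 J

Using KE = ½mv²:
v = √(2·KE/m_e)
v = √(2 × 4.4487e-20 J / 9.10938 × 10⁻³¹ kg)
v = 3.13e+05 m/s

This is approximately 0.104% the speed of light.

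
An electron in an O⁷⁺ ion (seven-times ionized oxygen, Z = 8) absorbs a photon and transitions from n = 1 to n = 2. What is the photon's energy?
653.0736 eV

The energy levels of a hydrogen-like atom are E_n = -13.6057 Z² eV / n².

Energy at n = 1: E_1 = -13.6057 × 8² / 1² = -870.7648000 eV
Energy at n = 2: E_2 = -13.6057 × 8² / 2² = -217.6912000 eV

The excitation energy is the difference:
ΔE = E_2 - E_1
ΔE = -217.6912000 - (-870.7648000)
ΔE = 653.0736 eV

Since this is positive, energy must be absorbed (photon absorption).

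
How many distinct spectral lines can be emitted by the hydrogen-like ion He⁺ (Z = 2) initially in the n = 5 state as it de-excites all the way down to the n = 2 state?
6

The electron can occupy levels n = 2, 3, ..., 5 during de-excitation — that is m = 5 - 2 + 1 = 4 distinct levels.

The number of distinct spectral lines equals the number of ways to choose 2 of these m levels (each pair gives one possible emission transition):

Number of lines = m(m-1)/2 = 4×3/2 = 6

These correspond to all possible transitions between the 4 levels:
5 → 4, 5 → 3, 5 → 2, 4 → 3, 4 → 2, 3 → 2

Each transition produces a photon with a unique energy (and thus wavelength). This count does not depend on Z.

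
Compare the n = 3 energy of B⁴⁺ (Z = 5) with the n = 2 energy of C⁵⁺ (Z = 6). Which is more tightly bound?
C⁵⁺ at n = 2 (E = -122.451 eV)

Using E_n = -13.6057 Z² / n² eV:

B⁴⁺ (Z = 5) at n = 3:
E = -13.6057 × 5² / 3² = -13.6057 × 25 / 9 = -37.793611 eV

C⁵⁺ (Z = 6) at n = 2:
E = -13.6057 × 6² / 2² = -13.6057 × 36 / 4 = -122.451300 eV

Since -122.451300 eV < -37.793611 eV,
C⁵⁺ at n = 2 is more tightly bound (requires more energy to ionize).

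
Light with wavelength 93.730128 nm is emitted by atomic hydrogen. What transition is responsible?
n = 6 → n = 1

First, find the photon energy from the wavelength (hc = 1239.84 eV·nm):
E = hc/λ = 1239.84 eV·nm / 93.730128 nm = 13.227764 eV

The energy levels of hydrogen satisfy E_n = -13.6057 / n² eV, so an emission n_i → n_f releases
ΔE = 13.6057 × (1/n_f² − 1/n_i²) eV.

Setting ΔE equal to the photon energy:
1/n_f² − 1/n_i² = 13.227764 / 13.6057 = 0.97222223

Since 1/n_i² must be positive, we need 1/n_f² > 0.97222223, i.e. n_f ≤ 1. For each allowed n_f, solve n_i = (1/n_f² − 0.97222223)^(−1/2) and check whether it is a whole number:
  n_f = 1: 1/n_i² = 1.00000000 − 0.97222223 = 0.02777777 → n_i = 6.000  → integer, n_i = 6 ✓

Only n_f = 1 gives an integer upper level, n_i = 6.

The transition is from n = 6 to n = 1 (emission).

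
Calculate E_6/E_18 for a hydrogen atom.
9.00

Using E_n = -13.6057 Z² / n² eV with Z = 1:

E_6 = -13.6057 / 6² = -13.6057 / 36 = -0.37793611 eV
E_18 = -13.6057 / 18² = -13.6057 / 324 = -0.04199290 eV

The ratio is:
E_6/E_18 = (-0.37793611) / (-0.04199290)
E_6/E_18 = (-13.6057/36) / (-13.6057/324)
E_6/E_18 = 324/36
E_6/E_18 = 9.00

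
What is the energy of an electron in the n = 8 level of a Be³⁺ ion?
-3.40 eV

For hydrogen-like ions, the energy levels scale with Z²:
E_n = -13.6057 Z² / n² eV

For Be³⁺ (Z = 4) at n = 8:
E_8 = -13.6057 × 4² / 8²
E_8 = -13.6057 × 16 / 64
E_8 = -217.6912 / 64
E_8 = -3.40 eV

The energy is 16 times more negative than hydrogen at the same n due to the stronger nuclear charge.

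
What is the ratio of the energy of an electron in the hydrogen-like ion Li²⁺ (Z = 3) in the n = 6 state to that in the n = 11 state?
3.361111

Using E_n = -13.6057 Z² / n² eV with Z = 3:

E_6 = -13.6057 × 3² / 6² = -122.4513 / 36 = -3.401425000000 eV
E_11 = -13.6057 × 3² / 11² = -122.4513 / 121 = -1.011994214876 eV

The ratio is:
E_6/E_11 = (-3.401425000000) / (-1.011994214876)
E_6/E_11 = (-122.4513/36) / (-122.4513/121)
E_6/E_11 = 121/36
E_6/E_11 = 3.361111
(Note: the Z² factors cancel in the ratio.)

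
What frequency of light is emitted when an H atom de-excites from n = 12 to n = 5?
1.087e+14 Hz

First, find the transition energy:
E_12 = -13.6057 / 12² = -0.0944840 eV
E_5 = -13.6057 / 5² = -0.5442280 eV
|ΔE| = |E_5 - E_12| = 0.4497440 eV

Convert to Joules: E = 0.4497440 eV × (1.602177 × 10⁻¹⁹ J/eV) = 7.20569e-20 J

Using E = hf:
f = E/h = 7.20569e-20 J / (6.62607 × 10⁻³⁴ J·s)
f = 1.087e+14 Hz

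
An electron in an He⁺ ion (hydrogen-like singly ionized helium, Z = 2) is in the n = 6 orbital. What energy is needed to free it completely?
1.51174 eV

The ionization energy is the energy needed to remove the electron completely (n → ∞).

For a hydrogen-like ion with Z = 2, E_n = -13.6057 Z² / n² eV.

At n = 6: E_6 = -13.6057 × 2² / 6² = -1.51174444 eV
At n = ∞: E_∞ = 0 eV

Ionization energy = E_∞ - E_6 = 0 - (-1.51174444) = 1.51174444 eV
Ionization energy ≈ 1.51174 eV

This is also called the binding energy of the electron in state n = 6.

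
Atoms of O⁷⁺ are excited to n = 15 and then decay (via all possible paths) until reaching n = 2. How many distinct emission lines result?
91

The electron can occupy levels n = 2, 3, ..., 15 during de-excitation — that is m = 15 - 2 + 1 = 14 distinct levels.

The number of distinct spectral lines equals the number of ways to choose 2 of these m levels (each pair gives one possible emission transition):

Number of lines = m(m-1)/2 = 14×13/2 = 91

These correspond to all possible transitions between the 14 levels:
15 → 14, 15 → 13, 15 → 12, 15 → 11, 15 → 10, 15 → 9, 15 → 8, 15 → 7...

Each transition produces a photon with a unique energy (and thus wavelength). This count does not depend on Z.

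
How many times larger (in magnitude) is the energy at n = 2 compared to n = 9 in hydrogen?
20.250000

Using E_n = -13.6057 Z² / n² eV with Z = 1:

E_2 = -13.6057 / 2² = -13.6057 / 4 = -3.401425000000 eV
E_9 = -13.6057 / 9² = -13.6057 / 81 = -0.167971604938 eV

The ratio is:
E_2/E_9 = (-3.401425000000) / (-0.167971604938)
E_2/E_9 = (-13.6057/4) / (-13.6057/81)
E_2/E_9 = 81/4
E_2/E_9 = 20.250000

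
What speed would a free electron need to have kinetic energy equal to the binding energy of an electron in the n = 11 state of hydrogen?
1.98881e+05 m/s (or 0.07% of c)

The binding energy at n = 11 for hydrogen is:
E_11 = -13.6057/11² = -0.112443802 eV
|E_11| = 0.112443802 eV

Convert to Joules:
KE = 0.112443802 eV × (1.602177 × 10⁻¹⁹ J/eV) = 1.8015487e-20 J

Using KE = ½mv²:
v = √(2·KE/m_e)
v = √(2 × 1.8015487e-20 J / 9.10938 × 10⁻³¹ kg)
v = 1.98881e+05 m/s

This is approximately 0.07% the speed of light.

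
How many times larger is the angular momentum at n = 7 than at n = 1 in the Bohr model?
7.000

In the Bohr model, L_n = nℏ, so the ratio is purely the ratio of quantum numbers:

L_7/L_1 = 7ℏ / 1ℏ = 7/1 = 7.000

The angular momentum scales linearly with n.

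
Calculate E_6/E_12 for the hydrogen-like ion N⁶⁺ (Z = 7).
4.0000

Using E_n = -13.6057 Z² / n² eV with Z = 7:

E_6 = -13.6057 × 7² / 6² = -666.6793 / 36 = -18.5188694444 eV
E_12 = -13.6057 × 7² / 12² = -666.6793 / 144 = -4.6297173611 eV

The ratio is:
E_6/E_12 = (-18.5188694444) / (-4.6297173611)
E_6/E_12 = (-666.6793/36) / (-666.6793/144)
E_6/E_12 = 144/36
E_6/E_12 = 4.0000
(Note: the Z² factors cancel in the ratio.)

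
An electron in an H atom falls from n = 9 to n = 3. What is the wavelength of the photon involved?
922.656 nm

First, find the transition energy using E_n = -13.6057 / n² eV:
E_9 = -13.6057 / 9² = -0.1679716 eV
E_3 = -13.6057 / 3² = -1.5117444 eV

Photon energy: |ΔE| = |E_3 - E_9| = 1.3437728 eV

Convert to wavelength using E = hc/λ with hc = 1239.84 eV·nm:
λ = hc/E = 1239.84 eV·nm / 1.3437728 eV
λ = 922.656 nm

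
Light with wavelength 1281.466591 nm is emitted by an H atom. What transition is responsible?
n = 5 → n = 3

First, find the photon energy from the wavelength (hc = 1239.84 eV·nm):
E = hc/λ = 1239.84 eV·nm / 1281.466591 nm = 0.96751644 eV

The energy levels of hydrogen satisfy E_n = -13.6057 / n² eV, so an emission n_i → n_f releases
ΔE = 13.6057 × (1/n_f² − 1/n_i²) eV.

Setting ΔE equal to the photon energy:
1/n_f² − 1/n_i² = 0.96751644 / 13.6057 = 0.071111111

Since 1/n_i² must be positive, we need 1/n_f² > 0.071111111, i.e. n_f ≤ 3. For each allowed n_f, solve n_i = (1/n_f² − 0.071111111)^(−1/2) and check whether it is a whole number:
  n_f = 1: 1/n_i² = 1.000000000 − 0.071111111 = 0.928888889 → n_i = 1.038  (not an integer) ✗
  n_f = 2: 1/n_i² = 0.250000000 − 0.071111111 = 0.178888889 → n_i = 2.364  (not an integer) ✗
  n_f = 3: 1/n_i² = 0.111111111 − 0.071111111 = 0.040000000 → n_i = 5.000  → integer, n_i = 5 ✓

Only n_f = 3 gives an integer upper level, n_i = 5.

The transition is from n = 5 to n = 3 (emission).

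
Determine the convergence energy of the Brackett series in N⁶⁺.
41.66746 eV

The series limit corresponds to the transition from n = ∞ to n = 4.
This is the highest energy (shortest wavelength) transition in the Brackett series.

E_∞ = 0 eV
E_4 = -13.6057 × 7² / 4² = -41.66746 eV

Energy at series limit:
ΔE = E_∞ - E_4 = 0 - (-41.66746) = 41.66746 eV

This energy equals the ionization energy from the n = 4 state of N⁶⁺.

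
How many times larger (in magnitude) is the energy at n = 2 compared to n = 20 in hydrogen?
100.000

Using E_n = -13.6057 Z² / n² eV with Z = 1:

E_2 = -13.6057 / 2² = -13.6057 / 4 = -3.401425000 eV
E_20 = -13.6057 / 20² = -13.6057 / 400 = -0.034014250 eV

The ratio is:
E_2/E_20 = (-3.401425000) / (-0.034014250)
E_2/E_20 = (-13.6057/4) / (-13.6057/400)
E_2/E_20 = 400/4
E_2/E_20 = 100.000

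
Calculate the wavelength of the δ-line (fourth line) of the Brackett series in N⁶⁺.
39.67 nm

The lines of a series are numbered from the longest wavelength (smallest ΔE) outward; the fourth line is the transition from n = n_f + 4 to n_f.
The Brackett series has all transitions ending at n_f = 4.

For N⁶⁺ (Z = 7), the fourth line (δ-line) is the jump from n = 8 to n = 4:
E_8 = -13.6057 × 7² / 8² = -10.4169 eV
E_4 = -13.6057 × 7² / 4² = -41.6675 eV
ΔE = E_8 - E_4 = 31.2506 eV

λ = hc/E = 1239.84 eV·nm / 31.2506 eV
λ = 39.67 nm

This is the δ-line of the Brackett series in N⁶⁺.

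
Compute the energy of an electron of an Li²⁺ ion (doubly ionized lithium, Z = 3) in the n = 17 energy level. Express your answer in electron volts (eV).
-0.42 eV

The energy levels of a hydrogen-like atom are given by:
E_n = -13.6057 Z² / n² eV  (with Z = 3 for Li²⁺)

For n = 17:
E_17 = -13.6057 × 3² / 17²
E_17 = -13.6057 × 9 / 289
E_17 = -0.42 eV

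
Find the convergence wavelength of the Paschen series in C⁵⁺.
22.78163 nm

The series limit corresponds to the transition from n = ∞ to n = 3.
This is the highest energy (shortest wavelength) transition in the Paschen series.

E_∞ = 0 eV
E_3 = -13.6057 × 6² / 3² = -54.4228000 eV

Energy at series limit:
ΔE = E_∞ - E_3 = 0 - (-54.4228000) = 54.4228000 eV
λ = hc/E = 1239.84 eV·nm / 54.4228000 eV = 22.78163 nm

This energy equals the ionization energy from the n = 3 state of C⁵⁺.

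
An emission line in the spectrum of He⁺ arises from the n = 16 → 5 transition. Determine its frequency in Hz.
4.74971e+14 Hz

First, find the transition energy:
E_16 = -13.6057 × 2² / 16² = -0.21258906 eV
E_5 = -13.6057 × 2² / 5² = -2.17691200 eV
|ΔE| = |E_5 - E_16| = 1.96432294 eV

Convert to Joules: E = 1.96432294 eV × (1.602177 × 10⁻¹⁹ J/eV) = 3.1471930e-19 J

Using E = hf:
f = E/h = 3.1471930e-19 J / (6.62607 × 10⁻³⁴ J·s)
f = 4.74971e+14 Hz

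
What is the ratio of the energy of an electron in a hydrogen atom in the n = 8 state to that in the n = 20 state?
6.2500

Using E_n = -13.6057 Z² / n² eV with Z = 1:

E_8 = -13.6057 / 8² = -13.6057 / 64 = -0.2125890625 eV
E_20 = -13.6057 / 20² = -13.6057 / 400 = -0.0340142500 eV

The ratio is:
E_8/E_20 = (-0.2125890625) / (-0.0340142500)
E_8/E_20 = (-13.6057/64) / (-13.6057/400)
E_8/E_20 = 400/64
E_8/E_20 = 6.2500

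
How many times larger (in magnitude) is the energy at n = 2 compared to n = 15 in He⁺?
56.25000

Using E_n = -13.6057 Z² / n² eV with Z = 2:

E_2 = -13.6057 × 2² / 2² = -54.4228 / 4 = -13.60570000000 eV
E_15 = -13.6057 × 2² / 15² = -54.4228 / 225 = -0.24187911111 eV

The ratio is:
E_2/E_15 = (-13.60570000000) / (-0.24187911111)
E_2/E_15 = (-54.4228/4) / (-54.4228/225)
E_2/E_15 = 225/4
E_2/E_15 = 56.25000
(Note: the Z² factors cancel in the ratio.)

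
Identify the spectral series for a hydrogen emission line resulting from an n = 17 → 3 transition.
Paschen series

The spectral series in hydrogen are named based on the final (lower) energy level:
- Lyman series: n_final = 1 (ultraviolet)
- Balmer series: n_final = 2 (visible/near-UV)
- Paschen series: n_final = 3 (infrared)
- Brackett series: n_final = 4 (infrared)
- Pfund series: n_final = 5 (far infrared)

Since this transition ends at n = 3, it belongs to the Paschen series.

For reference, this 17 → 3 line has photon energy
ΔE = 13.6057 eV × (1/3² - 1/17²) = 1.46466590 eV,
corresponding to wavelength λ = hc/ΔE = 1239.84 eV·nm / 1.46466590 eV = 846.5002 nm in the infrared region.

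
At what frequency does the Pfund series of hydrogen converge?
1.31594e+14 Hz

The series limit corresponds to the transition from n = ∞ to n = 5.
This is the highest energy (shortest wavelength) transition in the Pfund series.

E_∞ = 0 eV
E_5 = -13.6057 / 5² = -0.544228000 eV

Energy at series limit:
ΔE = E_∞ - E_5 = 0 - (-0.544228000) = 0.544228000 eV
E = 0.544228000 eV × (1.602177 × 10⁻¹⁹ J/eV) = 8.7194958e-20 J
f = E/h = 8.7194958e-20 J / (6.62607 × 10⁻³⁴ J·s) = 1.31594e+14 Hz

This energy equals the ionization energy from the n = 5 state of hydrogen.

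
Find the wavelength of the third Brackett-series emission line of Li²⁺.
240.549449 nm

The lines of a series are numbered from the longest wavelength (smallest ΔE) outward; the third line is the transition from n = n_f + 3 to n_f.
The Brackett series has all transitions ending at n_f = 4.

For Li²⁺ (Z = 3), the third line (γ-line) is the jump from n = 7 to n = 4:
E_7 = -13.6057 × 3² / 7² = -2.4990061224 eV
E_4 = -13.6057 × 3² / 4² = -7.6532062500 eV
ΔE = E_7 - E_4 = 5.1542001276 eV

λ = hc/E = 1239.84 eV·nm / 5.1542001276 eV
λ = 240.549449 nm

This is the γ-line of the Brackett series in Li²⁺.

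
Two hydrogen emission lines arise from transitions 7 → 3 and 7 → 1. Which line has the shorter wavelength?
7 → 1

Calculate the energy for each transition:

Transition 7 → 3:
ΔE₁ = |E_3 - E_7| = |-13.6057/3² - (-13.6057/7²)|
ΔE₁ = |-1.5117444444 - (-0.2776673469)| = 1.2340771 eV

Transition 7 → 1:
ΔE₂ = |E_1 - E_7| = |-13.6057/1² - (-13.6057/7²)|
ΔE₂ = |-13.6057000000 - (-0.2776673469)| = 13.3280327 eV

Since 13.3280327 eV > 1.2340771 eV, the transition 7 → 1 emits the more energetic photon.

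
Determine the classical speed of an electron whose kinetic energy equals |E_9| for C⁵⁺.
1.458e+06 m/s (or 0.4865% of c)

The binding energy at n = 9 for C⁵⁺ is:
E_9 = -13.6057 × 6²/9² = -6.046978 eV
|E_9| = 6.046978 eV

Convert to Joules:
KE = 6.046978 eV × (1.602177 × 10⁻¹⁹ J/eV) = 9.68833e-19 J

Using KE = ½mv²:
v = √(2·KE/m_e)
v = √(2 × 9.68833e-19 J / 9.10938 × 10⁻³¹ kg)
v = 1.458e+06 m/s

This is approximately 0.4865% the speed of light.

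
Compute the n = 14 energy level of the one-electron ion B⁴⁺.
-1.73542 eV

For hydrogen-like ions, the energy levels scale with Z²:
E_n = -13.6057 Z² / n² eV

For B⁴⁺ (Z = 5) at n = 14:
E_14 = -13.6057 × 5² / 14²
E_14 = -13.6057 × 25 / 196
E_14 = -340.1425 / 196
E_14 = -1.73542 eV

The energy is 25 times more negative than hydrogen at the same n due to the stronger nuclear charge.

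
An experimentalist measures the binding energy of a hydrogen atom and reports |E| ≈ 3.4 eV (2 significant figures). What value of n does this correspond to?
n = 2

The exact energy levels follow E_n = -13.6057 eV / n².

The measured value (-3.4 eV) is reported to only 2 significant figures, so we must test candidate n values and see which one matches to that precision.

Candidate energies:
  n = 1:  E = -13.6057/1² = -13.605700 eV
  n = 2:  E = -13.6057/2² = -3.401425 eV  ← matches
  n = 3:  E = -13.6057/3² = -1.511744 eV
  n = 4:  E = -13.6057/4² = -0.850356 eV

Checking against the measurement of -3.4 eV (2 sig figs), only n = 2 agrees:
E_2 = -3.401425 eV, which rounds to -3.4 eV ✓

Therefore n = 2.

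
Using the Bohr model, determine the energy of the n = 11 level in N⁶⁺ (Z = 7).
-5.51 eV

For hydrogen-like ions, the energy levels scale with Z²:
E_n = -13.6057 Z² / n² eV

For N⁶⁺ (Z = 7) at n = 11:
E_11 = -13.6057 × 7² / 11²
E_11 = -13.6057 × 49 / 121
E_11 = -666.6793 / 121
E_11 = -5.51 eV

The energy is 49 times more negative than hydrogen at the same n due to the stronger nuclear charge.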